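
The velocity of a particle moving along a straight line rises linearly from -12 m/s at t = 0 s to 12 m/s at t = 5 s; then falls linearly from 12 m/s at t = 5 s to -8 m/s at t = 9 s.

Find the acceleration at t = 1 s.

4.8 m/s²

Acceleration is the slope of the v-t graph on 0–5 s: (12 − -12)/(5 − 0) = 4.8 m/s².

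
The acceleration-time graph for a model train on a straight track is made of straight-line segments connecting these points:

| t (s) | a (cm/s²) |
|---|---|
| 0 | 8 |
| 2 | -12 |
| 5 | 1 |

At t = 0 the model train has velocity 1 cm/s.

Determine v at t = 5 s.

Δv equals the area under the a-t graph; then v = v₀ + Δv.
0–2 s: ½(8 + -12)(2) = -4 cm/s
2–5 s: ½(-12 + 1)(3) = -16.5 cm/s
Δv = -20.5 cm/s, so v(5) = 1 + (-20.5) = -19.5 cm/s.

-19.5 cm/s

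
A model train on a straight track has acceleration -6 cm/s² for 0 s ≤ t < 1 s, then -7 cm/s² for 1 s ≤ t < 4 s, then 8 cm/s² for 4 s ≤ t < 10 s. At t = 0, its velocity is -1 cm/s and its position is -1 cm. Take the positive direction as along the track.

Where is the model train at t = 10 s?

-81.5 cm

On each constant-a segment, Δv = aΔt and Δx = v₀Δt + ½aΔt²; chain segment to segment.
0–1 s: v starts -1 cm/s; Δx = -1·1 + ½·-6·1² = -4 cm; v ends -7 cm/s.
1–4 s: v starts -7 cm/s; Δx = -7·3 + ½·-7·3² = -52.5 cm; v ends -28 cm/s.
4–10 s: v starts -28 cm/s; Δx = -28·6 + ½·8·6² = -24 cm; v ends 20 cm/s.
x(10) = -1 + Σ Δx = -81.5 cm.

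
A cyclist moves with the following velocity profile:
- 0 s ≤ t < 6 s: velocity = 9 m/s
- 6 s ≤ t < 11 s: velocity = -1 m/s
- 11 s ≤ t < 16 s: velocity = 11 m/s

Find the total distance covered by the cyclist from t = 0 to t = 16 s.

Total distance travelled is ∫|v| dt — sum the magnitudes of each area piece.
0–6 s: |9| × 6 = 54 m
6–11 s: |-1| × 5 = 5 m
11–16 s: |11| × 5 = 55 m
Total distance = 114 m

114 m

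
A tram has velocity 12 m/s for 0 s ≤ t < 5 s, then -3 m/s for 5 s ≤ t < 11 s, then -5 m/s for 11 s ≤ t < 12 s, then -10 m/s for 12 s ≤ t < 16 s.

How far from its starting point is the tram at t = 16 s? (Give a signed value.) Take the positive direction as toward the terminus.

-3 m

Net displacement equals the area under the velocity-time graph (areas below the axis count negative).
0–5 s: 12 × 5 = 60 m
5–11 s: -3 × 6 = -18 m
11–12 s: -5 × 1 = -5 m
12–16 s: -10 × 4 = -40 m
Net displacement = -3 m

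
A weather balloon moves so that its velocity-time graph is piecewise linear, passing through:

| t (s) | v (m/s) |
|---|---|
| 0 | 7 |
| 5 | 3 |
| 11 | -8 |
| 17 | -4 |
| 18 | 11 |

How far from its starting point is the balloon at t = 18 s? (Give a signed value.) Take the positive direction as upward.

Net displacement equals the area under the velocity-time graph (areas below the axis count negative).
0–5 s: ½(7 + 3)(5) = 25 m
5–11 s: ½(3 + -8)(6) = -15 m
11–17 s: ½(-8 + -4)(6) = -36 m
17–18 s: ½(-4 + 11)(1) = 3.5 m
Net displacement = -22.5 m

-22.5 m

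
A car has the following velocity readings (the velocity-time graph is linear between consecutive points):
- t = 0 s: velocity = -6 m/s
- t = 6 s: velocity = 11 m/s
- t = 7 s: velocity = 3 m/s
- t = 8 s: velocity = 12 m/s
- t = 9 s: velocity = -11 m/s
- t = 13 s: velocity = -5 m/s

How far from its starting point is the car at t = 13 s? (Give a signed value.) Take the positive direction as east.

-2 m

Displacement is the signed area under the v-t curve.
0–6 s: ½(-6 + 11)(6) = 15 m
6–7 s: ½(11 + 3)(1) = 7 m
7–8 s: ½(3 + 12)(1) = 7.5 m
8–9 s: ½(12 + -11)(1) = 0.5 m
9–13 s: ½(-11 + -5)(4) = -32 m
Net displacement = -2 m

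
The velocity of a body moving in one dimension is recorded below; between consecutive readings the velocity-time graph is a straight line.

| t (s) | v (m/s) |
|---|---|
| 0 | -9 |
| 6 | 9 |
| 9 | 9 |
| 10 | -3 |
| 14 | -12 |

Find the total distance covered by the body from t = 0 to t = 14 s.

Distance (not displacement) is the total path length: add the absolute areas under v-t.
0–6 s: v = 0 at t = 3 s; triangle areas 13.5 + 13.5 = 27 m
6–9 s: |9| × 3 = 27 m
9–10 s: v = 0 at t = 9.75 s; triangle areas 3.375 + 0.375 = 3.75 m
10–14 s: |½(-3 + -12)(4)| = 30 m
Total distance = 87.75 m

87.75 m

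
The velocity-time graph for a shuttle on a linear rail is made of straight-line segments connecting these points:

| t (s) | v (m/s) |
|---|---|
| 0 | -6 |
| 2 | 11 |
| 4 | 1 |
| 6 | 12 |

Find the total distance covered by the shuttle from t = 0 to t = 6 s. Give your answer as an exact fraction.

Total distance travelled is ∫|v| dt — sum the magnitudes of each area piece.
0–2 s: v = 0 at t = 12/17 s; triangle areas 36/17 + 121/17 = 157/17 m
2–4 s: |½(11 + 1)(2)| = 12 m
4–6 s: |½(1 + 12)(2)| = 13 m
Total distance = 582/17 m

582/17 m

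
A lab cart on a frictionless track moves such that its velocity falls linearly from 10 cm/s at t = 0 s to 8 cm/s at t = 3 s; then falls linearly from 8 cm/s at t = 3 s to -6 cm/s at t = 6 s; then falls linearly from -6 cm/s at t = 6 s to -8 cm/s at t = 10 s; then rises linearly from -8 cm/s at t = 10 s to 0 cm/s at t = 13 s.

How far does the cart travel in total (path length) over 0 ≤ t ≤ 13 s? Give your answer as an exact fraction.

544/7 cm

Distance (not displacement) is the total path length: add the absolute areas under v-t.
0–3 s: |½(10 + 8)(3)| = 27 cm
3–6 s: v = 0 at t = 33/7 s; triangle areas 48/7 + 27/7 = 75/7 cm
6–10 s: |½(-6 + -8)(4)| = 28 cm
10–13 s: |½(-8 + 0)(3)| = 12 cm
Total distance = 544/7 cm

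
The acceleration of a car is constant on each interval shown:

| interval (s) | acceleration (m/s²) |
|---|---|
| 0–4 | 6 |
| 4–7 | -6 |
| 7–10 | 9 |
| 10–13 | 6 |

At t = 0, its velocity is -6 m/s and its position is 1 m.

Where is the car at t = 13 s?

On each constant-a segment, Δv = aΔt and Δx = v₀Δt + ½aΔt²; chain segment to segment.
0–4 s: v starts -6 m/s; Δx = -6·4 + ½·6·4² = 24 m; v ends 18 m/s.
4–7 s: v starts 18 m/s; Δx = 18·3 + ½·-6·3² = 27 m; v ends 0 m/s.
7–10 s: v starts 0 m/s; Δx = 0·3 + ½·9·3² = 40.5 m; v ends 27 m/s.
10–13 s: v starts 27 m/s; Δx = 27·3 + ½·6·3² = 108 m; v ends 45 m/s.
x(13) = 1 + Σ Δx = 200.5 m.

200.5 m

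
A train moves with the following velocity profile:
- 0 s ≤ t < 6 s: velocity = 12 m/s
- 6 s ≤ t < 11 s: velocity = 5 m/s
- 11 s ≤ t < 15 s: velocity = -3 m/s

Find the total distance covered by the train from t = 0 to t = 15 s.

Distance (not displacement) is the total path length: add the absolute areas under v-t.
0–6 s: |12| × 6 = 72 m
6–11 s: |5| × 5 = 25 m
11–15 s: |-3| × 4 = 12 m
Total distance = 109 m

109 m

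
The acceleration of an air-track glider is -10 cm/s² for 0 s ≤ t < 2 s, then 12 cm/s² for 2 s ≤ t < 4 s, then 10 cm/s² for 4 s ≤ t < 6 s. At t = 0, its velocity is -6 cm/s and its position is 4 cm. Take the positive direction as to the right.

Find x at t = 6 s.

On each constant-a segment, Δv = aΔt and Δx = v₀Δt + ½aΔt²; chain segment to segment.
0–2 s: v starts -6 cm/s; Δx = -6·2 + ½·-10·2² = -32 cm; v ends -26 cm/s.
2–4 s: v starts -26 cm/s; Δx = -26·2 + ½·12·2² = -28 cm; v ends -2 cm/s.
4–6 s: v starts -2 cm/s; Δx = -2·2 + ½·10·2² = 16 cm; v ends 18 cm/s.
x(6) = 4 + Σ Δx = -40 cm.

-40 cm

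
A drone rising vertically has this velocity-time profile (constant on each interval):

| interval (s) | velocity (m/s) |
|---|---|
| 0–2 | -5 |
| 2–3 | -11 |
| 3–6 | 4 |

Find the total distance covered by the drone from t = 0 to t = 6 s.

33 m

Distance (not displacement) is the total path length: add the absolute areas under v-t.
0–2 s: |-5| × 2 = 10 m
2–3 s: |-11| × 1 = 11 m
3–6 s: |4| × 3 = 12 m
Total distance = 33 m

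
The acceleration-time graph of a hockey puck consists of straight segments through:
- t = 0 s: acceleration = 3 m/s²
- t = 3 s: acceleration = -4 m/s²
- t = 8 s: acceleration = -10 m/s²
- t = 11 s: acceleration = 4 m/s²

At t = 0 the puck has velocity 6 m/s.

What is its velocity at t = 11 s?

Δv equals the area under the a-t graph; then v = v₀ + Δv.
0–3 s: ½(3 + -4)(3) = -1.5 m/s
3–8 s: ½(-4 + -10)(5) = -35 m/s
8–11 s: ½(-10 + 4)(3) = -9 m/s
Δv = -45.5 m/s, so v(11) = 6 + (-45.5) = -39.5 m/s.

-39.5 m/s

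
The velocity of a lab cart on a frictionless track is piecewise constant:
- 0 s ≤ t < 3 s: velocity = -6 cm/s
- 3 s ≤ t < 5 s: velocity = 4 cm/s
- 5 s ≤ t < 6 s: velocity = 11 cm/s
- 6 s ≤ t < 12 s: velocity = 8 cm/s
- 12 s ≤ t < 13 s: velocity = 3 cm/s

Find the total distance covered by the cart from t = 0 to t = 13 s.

Total distance travelled is ∫|v| dt — sum the magnitudes of each area piece.
0–3 s: |-6| × 3 = 18 cm
3–5 s: |4| × 2 = 8 cm
5–6 s: |11| × 1 = 11 cm
6–12 s: |8| × 6 = 48 cm
12–13 s: |3| × 1 = 3 cm
Total distance = 88 cm

88 cm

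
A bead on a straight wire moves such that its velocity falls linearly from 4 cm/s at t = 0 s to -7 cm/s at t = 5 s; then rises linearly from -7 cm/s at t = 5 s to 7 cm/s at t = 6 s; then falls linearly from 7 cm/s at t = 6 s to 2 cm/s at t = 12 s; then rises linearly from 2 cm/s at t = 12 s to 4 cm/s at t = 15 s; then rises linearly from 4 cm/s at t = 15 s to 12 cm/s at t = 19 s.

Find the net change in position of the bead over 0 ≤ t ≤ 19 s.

Net displacement equals the area under the velocity-time graph (areas below the axis count negative).
0–5 s: ½(4 + -7)(5) = -7.5 cm
5–6 s: ½(-7 + 7)(1) = 0 cm
6–12 s: ½(7 + 2)(6) = 27 cm
12–15 s: ½(2 + 4)(3) = 9 cm
15–19 s: ½(4 + 12)(4) = 32 cm
Net displacement = 60.5 cm

60.5 cm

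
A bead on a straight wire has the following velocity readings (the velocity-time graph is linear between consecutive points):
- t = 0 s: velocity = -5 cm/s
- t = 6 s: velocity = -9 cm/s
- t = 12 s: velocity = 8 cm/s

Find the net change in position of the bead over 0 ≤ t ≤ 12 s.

Displacement is the signed area under the v-t curve.
0–6 s: ½(-5 + -9)(6) = -42 cm
6–12 s: ½(-9 + 8)(6) = -3 cm
Net displacement = -45 cm

-45 cm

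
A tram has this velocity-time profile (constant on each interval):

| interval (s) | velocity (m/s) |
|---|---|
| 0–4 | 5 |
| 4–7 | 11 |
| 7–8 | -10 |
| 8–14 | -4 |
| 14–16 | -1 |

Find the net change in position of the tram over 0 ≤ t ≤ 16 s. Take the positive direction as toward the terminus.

Displacement is the signed area under the v-t curve.
0–4 s: 5 × 4 = 20 m
4–7 s: 11 × 3 = 33 m
7–8 s: -10 × 1 = -10 m
8–14 s: -4 × 6 = -24 m
14–16 s: -1 × 2 = -2 m
Net displacement = 17 m

17 m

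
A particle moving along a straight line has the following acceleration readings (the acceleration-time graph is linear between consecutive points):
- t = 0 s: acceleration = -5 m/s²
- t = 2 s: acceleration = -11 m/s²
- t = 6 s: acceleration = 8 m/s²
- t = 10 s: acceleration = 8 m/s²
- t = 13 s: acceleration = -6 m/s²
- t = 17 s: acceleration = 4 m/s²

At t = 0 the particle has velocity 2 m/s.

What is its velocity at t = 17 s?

11 m/s

Δv equals the area under the a-t graph; then v = v₀ + Δv.
0–2 s: ½(-5 + -11)(2) = -16 m/s
2–6 s: ½(-11 + 8)(4) = -6 m/s
6–10 s: 8 × 4 = 32 m/s
10–13 s: ½(8 + -6)(3) = 3 m/s
13–17 s: ½(-6 + 4)(4) = -4 m/s
Δv = 9 m/s, so v(17) = 2 + (9) = 11 m/s.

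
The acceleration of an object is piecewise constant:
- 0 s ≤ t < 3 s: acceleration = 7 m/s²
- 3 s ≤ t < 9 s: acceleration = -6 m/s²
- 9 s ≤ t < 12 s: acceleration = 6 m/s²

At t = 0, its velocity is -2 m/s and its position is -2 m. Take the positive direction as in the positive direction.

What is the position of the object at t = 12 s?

On each constant-a segment, Δv = aΔt and Δx = v₀Δt + ½aΔt²; chain segment to segment.
0–3 s: v starts -2 m/s; Δx = -2·3 + ½·7·3² = 25.5 m; v ends 19 m/s.
3–9 s: v starts 19 m/s; Δx = 19·6 + ½·-6·6² = 6 m; v ends -17 m/s.
9–12 s: v starts -17 m/s; Δx = -17·3 + ½·6·3² = -24 m; v ends 1 m/s.
x(12) = -2 + Σ Δx = 5.5 m.

5.5 m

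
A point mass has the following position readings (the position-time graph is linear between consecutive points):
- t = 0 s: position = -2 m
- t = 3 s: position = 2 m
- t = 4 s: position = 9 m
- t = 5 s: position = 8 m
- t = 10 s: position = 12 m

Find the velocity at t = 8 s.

Velocity is the slope of the x-t graph on 5–10 s: (12 − 8)/(10 − 5) = 0.8 m/s.

0.8 m/s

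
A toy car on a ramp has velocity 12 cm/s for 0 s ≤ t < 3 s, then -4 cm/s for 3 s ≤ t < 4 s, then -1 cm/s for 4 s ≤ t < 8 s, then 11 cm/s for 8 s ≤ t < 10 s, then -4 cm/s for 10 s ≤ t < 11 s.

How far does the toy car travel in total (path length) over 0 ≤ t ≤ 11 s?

Distance (not displacement) is the total path length: add the absolute areas under v-t.
0–3 s: |12| × 3 = 36 cm
3–4 s: |-4| × 1 = 4 cm
4–8 s: |-1| × 4 = 4 cm
8–10 s: |11| × 2 = 22 cm
10–11 s: |-4| × 1 = 4 cm
Total distance = 70 cm

70 cm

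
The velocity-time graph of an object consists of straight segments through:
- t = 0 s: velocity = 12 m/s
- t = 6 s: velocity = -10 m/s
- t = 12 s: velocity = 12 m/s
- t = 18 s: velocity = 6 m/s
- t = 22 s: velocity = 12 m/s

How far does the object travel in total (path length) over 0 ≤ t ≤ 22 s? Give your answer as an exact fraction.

Total distance travelled is ∫|v| dt — sum the magnitudes of each area piece.
0–6 s: v = 0 at t = 36/11 s; triangle areas 216/11 + 150/11 = 366/11 m
6–12 s: v = 0 at t = 96/11 s; triangle areas 150/11 + 216/11 = 366/11 m
12–18 s: |½(12 + 6)(6)| = 54 m
18–22 s: |½(6 + 12)(4)| = 36 m
Total distance = 1722/11 m

1722/11 m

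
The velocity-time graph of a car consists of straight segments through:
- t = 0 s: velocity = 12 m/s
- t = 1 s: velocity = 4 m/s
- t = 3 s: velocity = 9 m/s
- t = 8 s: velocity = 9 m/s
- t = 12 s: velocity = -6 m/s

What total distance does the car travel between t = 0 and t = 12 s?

Distance (not displacement) is the total path length: add the absolute areas under v-t.
0–1 s: |½(12 + 4)(1)| = 8 m
1–3 s: |½(4 + 9)(2)| = 13 m
3–8 s: |9| × 5 = 45 m
8–12 s: v = 0 at t = 10.4 s; triangle areas 10.8 + 4.8 = 15.6 m
Total distance = 81.6 m

81.6 m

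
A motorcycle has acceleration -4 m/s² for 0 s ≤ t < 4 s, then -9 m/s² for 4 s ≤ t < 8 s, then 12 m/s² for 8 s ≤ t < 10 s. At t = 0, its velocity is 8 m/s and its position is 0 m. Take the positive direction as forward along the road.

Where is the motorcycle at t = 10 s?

On each constant-a segment, Δv = aΔt and Δx = v₀Δt + ½aΔt²; chain segment to segment.
0–4 s: v starts 8 m/s; Δx = 8·4 + ½·-4·4² = 0 m; v ends -8 m/s.
4–8 s: v starts -8 m/s; Δx = -8·4 + ½·-9·4² = -104 m; v ends -44 m/s.
8–10 s: v starts -44 m/s; Δx = -44·2 + ½·12·2² = -64 m; v ends -20 m/s.
x(10) = 0 + Σ Δx = -168 m.

-168 m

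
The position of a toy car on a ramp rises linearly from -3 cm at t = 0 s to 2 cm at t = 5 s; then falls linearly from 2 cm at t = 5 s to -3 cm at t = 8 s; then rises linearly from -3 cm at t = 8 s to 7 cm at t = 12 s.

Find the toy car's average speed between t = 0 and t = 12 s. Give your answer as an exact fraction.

5/3 cm/s

Average speed = (total path length)/(elapsed time); on a piecewise-linear x-t graph the path length is Σ|Δx|.
0–5 s: |Δx| = |2 − -3| = 5 cm
5–8 s: |Δx| = |-3 − 2| = 5 cm
8–12 s: |Δx| = |7 − -3| = 10 cm
Total path = 20 cm; average speed = 20/12 = 5/3 cm/s.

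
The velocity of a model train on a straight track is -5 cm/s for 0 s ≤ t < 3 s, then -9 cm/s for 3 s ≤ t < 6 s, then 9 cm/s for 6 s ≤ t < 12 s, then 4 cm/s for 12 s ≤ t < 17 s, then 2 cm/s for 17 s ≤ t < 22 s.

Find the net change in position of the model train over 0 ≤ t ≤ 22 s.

42 cm

Displacement is the signed area under the v-t curve.
0–3 s: -5 × 3 = -15 cm
3–6 s: -9 × 3 = -27 cm
6–12 s: 9 × 6 = 54 cm
12–17 s: 4 × 5 = 20 cm
17–22 s: 2 × 5 = 10 cm
Net displacement = 42 cm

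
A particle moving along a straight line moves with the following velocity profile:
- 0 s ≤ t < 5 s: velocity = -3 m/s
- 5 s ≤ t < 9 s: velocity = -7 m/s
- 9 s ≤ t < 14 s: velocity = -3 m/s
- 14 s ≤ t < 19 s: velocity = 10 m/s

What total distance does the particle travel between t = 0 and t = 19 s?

108 m

Total distance travelled is ∫|v| dt — sum the magnitudes of each area piece.
0–5 s: |-3| × 5 = 15 m
5–9 s: |-7| × 4 = 28 m
9–14 s: |-3| × 5 = 15 m
14–19 s: |10| × 5 = 50 m
Total distance = 108 m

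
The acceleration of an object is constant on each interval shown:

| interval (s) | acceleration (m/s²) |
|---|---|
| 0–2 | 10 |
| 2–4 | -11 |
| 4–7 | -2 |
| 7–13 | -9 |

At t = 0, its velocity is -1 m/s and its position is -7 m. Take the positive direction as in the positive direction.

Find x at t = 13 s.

On each constant-a segment, Δv = aΔt and Δx = v₀Δt + ½aΔt²; chain segment to segment.
0–2 s: v starts -1 m/s; Δx = -1·2 + ½·10·2² = 18 m; v ends 19 m/s.
2–4 s: v starts 19 m/s; Δx = 19·2 + ½·-11·2² = 16 m; v ends -3 m/s.
4–7 s: v starts -3 m/s; Δx = -3·3 + ½·-2·3² = -18 m; v ends -9 m/s.
7–13 s: v starts -9 m/s; Δx = -9·6 + ½·-9·6² = -216 m; v ends -63 m/s.
x(13) = -7 + Σ Δx = -207 m.

-207 m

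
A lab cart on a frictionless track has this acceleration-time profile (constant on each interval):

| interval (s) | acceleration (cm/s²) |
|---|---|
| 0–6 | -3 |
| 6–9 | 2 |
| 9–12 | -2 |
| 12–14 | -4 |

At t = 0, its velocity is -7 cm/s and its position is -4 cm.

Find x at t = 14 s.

On each constant-a segment, Δv = aΔt and Δx = v₀Δt + ½aΔt²; chain segment to segment.
0–6 s: v starts -7 cm/s; Δx = -7·6 + ½·-3·6² = -96 cm; v ends -25 cm/s.
6–9 s: v starts -25 cm/s; Δx = -25·3 + ½·2·3² = -66 cm; v ends -19 cm/s.
9–12 s: v starts -19 cm/s; Δx = -19·3 + ½·-2·3² = -66 cm; v ends -25 cm/s.
12–14 s: v starts -25 cm/s; Δx = -25·2 + ½·-4·2² = -58 cm; v ends -33 cm/s.
x(14) = -4 + Σ Δx = -290 cm.

-290 cm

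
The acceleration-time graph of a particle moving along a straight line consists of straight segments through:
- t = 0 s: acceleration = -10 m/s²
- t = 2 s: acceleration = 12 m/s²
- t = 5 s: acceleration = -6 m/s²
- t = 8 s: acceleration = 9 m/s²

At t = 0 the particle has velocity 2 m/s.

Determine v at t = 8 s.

Δv equals the area under the a-t graph; then v = v₀ + Δv.
0–2 s: ½(-10 + 12)(2) = 2 m/s
2–5 s: ½(12 + -6)(3) = 9 m/s
5–8 s: ½(-6 + 9)(3) = 4.5 m/s
Δv = 15.5 m/s, so v(8) = 2 + (15.5) = 17.5 m/s.

17.5 m/s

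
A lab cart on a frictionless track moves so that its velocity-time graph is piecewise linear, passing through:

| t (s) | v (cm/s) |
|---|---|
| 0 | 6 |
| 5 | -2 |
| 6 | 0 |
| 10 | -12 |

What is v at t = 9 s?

-9 cm/s

On 6–10 s the graph is linear from 0 to -12 cm/s: v(9) = 0 + (-12 − 0)·(9 − 6)/(10 − 6) = -9 cm/s.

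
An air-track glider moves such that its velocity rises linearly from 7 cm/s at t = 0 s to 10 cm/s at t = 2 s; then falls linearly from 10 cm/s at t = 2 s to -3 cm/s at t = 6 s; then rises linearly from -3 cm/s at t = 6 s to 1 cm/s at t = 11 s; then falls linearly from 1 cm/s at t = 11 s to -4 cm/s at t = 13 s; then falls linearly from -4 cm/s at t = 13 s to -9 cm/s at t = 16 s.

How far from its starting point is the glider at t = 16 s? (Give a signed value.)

3.5 cm

Displacement is the signed area under the v-t curve.
0–2 s: ½(7 + 10)(2) = 17 cm
2–6 s: ½(10 + -3)(4) = 14 cm
6–11 s: ½(-3 + 1)(5) = -5 cm
11–13 s: ½(1 + -4)(2) = -3 cm
13–16 s: ½(-4 + -9)(3) = -19.5 cm
Net displacement = 3.5 cm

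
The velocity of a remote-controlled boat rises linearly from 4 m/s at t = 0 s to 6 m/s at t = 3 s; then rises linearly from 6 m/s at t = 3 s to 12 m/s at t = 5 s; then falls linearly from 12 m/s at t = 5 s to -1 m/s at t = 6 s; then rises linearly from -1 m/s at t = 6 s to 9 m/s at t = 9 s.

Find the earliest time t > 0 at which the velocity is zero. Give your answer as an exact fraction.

v changes sign on 5–6 s (from 12 to -1); the graph is linear there, so v = 0 at t = 5 + (-12)·(6 − 5)/(-1 − 12) = 77/13 s.

t = 77/13 s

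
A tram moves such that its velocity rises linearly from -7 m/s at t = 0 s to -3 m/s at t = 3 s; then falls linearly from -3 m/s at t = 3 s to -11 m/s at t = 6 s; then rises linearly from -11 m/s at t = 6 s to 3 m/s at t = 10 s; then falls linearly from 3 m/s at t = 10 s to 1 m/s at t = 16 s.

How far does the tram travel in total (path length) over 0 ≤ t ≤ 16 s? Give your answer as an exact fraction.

466/7 m

Distance (not displacement) is the total path length: add the absolute areas under v-t.
0–3 s: |½(-7 + -3)(3)| = 15 m
3–6 s: |½(-3 + -11)(3)| = 21 m
6–10 s: v = 0 at t = 64/7 s; triangle areas 121/7 + 9/7 = 130/7 m
10–16 s: |½(3 + 1)(6)| = 12 m
Total distance = 466/7 m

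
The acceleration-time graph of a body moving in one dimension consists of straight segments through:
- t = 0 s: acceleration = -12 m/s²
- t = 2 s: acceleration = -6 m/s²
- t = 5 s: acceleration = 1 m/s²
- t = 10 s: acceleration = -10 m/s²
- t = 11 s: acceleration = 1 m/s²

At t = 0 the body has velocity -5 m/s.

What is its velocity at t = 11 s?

-57.5 m/s

Δv equals the area under the a-t graph; then v = v₀ + Δv.
0–2 s: ½(-12 + -6)(2) = -18 m/s
2–5 s: ½(-6 + 1)(3) = -7.5 m/s
5–10 s: ½(1 + -10)(5) = -22.5 m/s
10–11 s: ½(-10 + 1)(1) = -4.5 m/s
Δv = -52.5 m/s, so v(11) = -5 + (-52.5) = -57.5 m/s.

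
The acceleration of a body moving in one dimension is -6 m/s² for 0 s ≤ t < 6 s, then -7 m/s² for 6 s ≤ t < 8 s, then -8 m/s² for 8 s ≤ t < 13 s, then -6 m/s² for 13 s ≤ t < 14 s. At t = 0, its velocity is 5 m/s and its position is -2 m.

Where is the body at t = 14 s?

On each constant-a segment, Δv = aΔt and Δx = v₀Δt + ½aΔt²; chain segment to segment.
0–6 s: v starts 5 m/s; Δx = 5·6 + ½·-6·6² = -78 m; v ends -31 m/s.
6–8 s: v starts -31 m/s; Δx = -31·2 + ½·-7·2² = -76 m; v ends -45 m/s.
8–13 s: v starts -45 m/s; Δx = -45·5 + ½·-8·5² = -325 m; v ends -85 m/s.
13–14 s: v starts -85 m/s; Δx = -85·1 + ½·-6·1² = -88 m; v ends -91 m/s.
x(14) = -2 + Σ Δx = -569 m.

-569 m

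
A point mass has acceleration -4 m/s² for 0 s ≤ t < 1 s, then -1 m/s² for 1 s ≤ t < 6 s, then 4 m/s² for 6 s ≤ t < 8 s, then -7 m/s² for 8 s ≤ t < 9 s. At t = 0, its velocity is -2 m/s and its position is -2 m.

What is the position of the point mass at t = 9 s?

-69 m

On each constant-a segment, Δv = aΔt and Δx = v₀Δt + ½aΔt²; chain segment to segment.
0–1 s: v starts -2 m/s; Δx = -2·1 + ½·-4·1² = -4 m; v ends -6 m/s.
1–6 s: v starts -6 m/s; Δx = -6·5 + ½·-1·5² = -42.5 m; v ends -11 m/s.
6–8 s: v starts -11 m/s; Δx = -11·2 + ½·4·2² = -14 m; v ends -3 m/s.
8–9 s: v starts -3 m/s; Δx = -3·1 + ½·-7·1² = -6.5 m; v ends -10 m/s.
x(9) = -2 + Σ Δx = -69 m.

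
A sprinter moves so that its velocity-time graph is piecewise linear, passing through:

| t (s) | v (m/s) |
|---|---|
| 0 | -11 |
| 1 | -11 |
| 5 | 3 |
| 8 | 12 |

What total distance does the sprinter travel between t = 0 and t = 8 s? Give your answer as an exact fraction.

Total distance travelled is ∫|v| dt — sum the magnitudes of each area piece.
0–1 s: |-11| × 1 = 11 m
1–5 s: v = 0 at t = 29/7 s; triangle areas 121/7 + 9/7 = 130/7 m
5–8 s: |½(3 + 12)(3)| = 22.5 m
Total distance = 729/14 m

729/14 m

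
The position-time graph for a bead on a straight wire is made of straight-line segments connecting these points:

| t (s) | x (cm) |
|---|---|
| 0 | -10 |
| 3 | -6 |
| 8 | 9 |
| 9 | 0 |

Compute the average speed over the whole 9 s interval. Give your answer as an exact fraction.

Average speed = (total path length)/(elapsed time); on a piecewise-linear x-t graph the path length is Σ|Δx|.
0–3 s: |Δx| = |-6 − -10| = 4 cm
3–8 s: |Δx| = |9 − -6| = 15 cm
8–9 s: |Δx| = |0 − 9| = 9 cm
Total path = 28 cm; average speed = 28/9 = 28/9 cm/s.

28/9 cm/s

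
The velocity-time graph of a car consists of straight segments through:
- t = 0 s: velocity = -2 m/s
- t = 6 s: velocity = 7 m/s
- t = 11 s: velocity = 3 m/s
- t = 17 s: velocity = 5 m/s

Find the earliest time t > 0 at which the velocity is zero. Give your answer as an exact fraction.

t = 4/3 s

v changes sign on 0–6 s (from -2 to 7); the graph is linear there, so v = 0 at t = 0 + (2)·(6 − 0)/(7 − -2) = 4/3 s.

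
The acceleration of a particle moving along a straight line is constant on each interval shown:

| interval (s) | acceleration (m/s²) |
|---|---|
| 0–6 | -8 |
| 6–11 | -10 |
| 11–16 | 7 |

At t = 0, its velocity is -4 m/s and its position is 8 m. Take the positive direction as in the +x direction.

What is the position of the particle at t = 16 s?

-967.5 m

On each constant-a segment, Δv = aΔt and Δx = v₀Δt + ½aΔt²; chain segment to segment.
0–6 s: v starts -4 m/s; Δx = -4·6 + ½·-8·6² = -168 m; v ends -52 m/s.
6–11 s: v starts -52 m/s; Δx = -52·5 + ½·-10·5² = -385 m; v ends -102 m/s.
11–16 s: v starts -102 m/s; Δx = -102·5 + ½·7·5² = -422.5 m; v ends -67 m/s.
x(16) = 8 + Σ Δx = -967.5 m.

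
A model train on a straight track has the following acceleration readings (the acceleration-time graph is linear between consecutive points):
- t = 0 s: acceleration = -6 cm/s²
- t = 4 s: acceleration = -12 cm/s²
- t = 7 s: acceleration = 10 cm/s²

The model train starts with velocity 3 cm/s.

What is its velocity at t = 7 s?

-36 cm/s

Δv equals the area under the a-t graph; then v = v₀ + Δv.
0–4 s: ½(-6 + -12)(4) = -36 cm/s
4–7 s: ½(-12 + 10)(3) = -3 cm/s
Δv = -39 cm/s, so v(7) = 3 + (-39) = -36 cm/s.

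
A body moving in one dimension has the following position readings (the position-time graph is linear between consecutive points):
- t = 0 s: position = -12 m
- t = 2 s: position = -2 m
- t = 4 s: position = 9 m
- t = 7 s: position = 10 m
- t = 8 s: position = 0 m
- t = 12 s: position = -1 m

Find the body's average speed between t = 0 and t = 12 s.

Average speed = (total path length)/(elapsed time); on a piecewise-linear x-t graph the path length is Σ|Δx|.
0–2 s: |Δx| = |-2 − -12| = 10 m
2–4 s: |Δx| = |9 − -2| = 11 m
4–7 s: |Δx| = |10 − 9| = 1 m
7–8 s: |Δx| = |0 − 10| = 10 m
8–12 s: |Δx| = |-1 − 0| = 1 m
Total path = 33 m; average speed = 33/12 = 2.75 m/s.

2.75 m/s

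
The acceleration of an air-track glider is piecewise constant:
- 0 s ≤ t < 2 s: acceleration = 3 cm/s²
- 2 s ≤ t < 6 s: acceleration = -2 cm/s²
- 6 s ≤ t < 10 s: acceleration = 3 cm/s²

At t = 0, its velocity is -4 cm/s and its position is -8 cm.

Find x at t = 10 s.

On each constant-a segment, Δv = aΔt and Δx = v₀Δt + ½aΔt²; chain segment to segment.
0–2 s: v starts -4 cm/s; Δx = -4·2 + ½·3·2² = -2 cm; v ends 2 cm/s.
2–6 s: v starts 2 cm/s; Δx = 2·4 + ½·-2·4² = -8 cm; v ends -6 cm/s.
6–10 s: v starts -6 cm/s; Δx = -6·4 + ½·3·4² = 0 cm; v ends 6 cm/s.
x(10) = -8 + Σ Δx = -18 cm.

-18 cm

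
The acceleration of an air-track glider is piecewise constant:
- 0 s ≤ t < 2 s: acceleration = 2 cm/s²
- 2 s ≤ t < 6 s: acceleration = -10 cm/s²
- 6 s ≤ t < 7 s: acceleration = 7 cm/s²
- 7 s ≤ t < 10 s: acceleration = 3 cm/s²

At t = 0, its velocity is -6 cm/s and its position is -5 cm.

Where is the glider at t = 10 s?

-231 cm

On each constant-a segment, Δv = aΔt and Δx = v₀Δt + ½aΔt²; chain segment to segment.
0–2 s: v starts -6 cm/s; Δx = -6·2 + ½·2·2² = -8 cm; v ends -2 cm/s.
2–6 s: v starts -2 cm/s; Δx = -2·4 + ½·-10·4² = -88 cm; v ends -42 cm/s.
6–7 s: v starts -42 cm/s; Δx = -42·1 + ½·7·1² = -38.5 cm; v ends -35 cm/s.
7–10 s: v starts -35 cm/s; Δx = -35·3 + ½·3·3² = -91.5 cm; v ends -26 cm/s.
x(10) = -5 + Σ Δx = -231 cm.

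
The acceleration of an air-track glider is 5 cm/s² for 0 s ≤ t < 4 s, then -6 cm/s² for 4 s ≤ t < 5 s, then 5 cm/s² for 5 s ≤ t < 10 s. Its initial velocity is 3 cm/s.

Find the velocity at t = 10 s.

42 cm/s

Δv equals the area under the a-t graph; then v = v₀ + Δv.
0–4 s: 5 × 4 = 20 cm/s
4–5 s: -6 × 1 = -6 cm/s
5–10 s: 5 × 5 = 25 cm/s
Δv = 39 cm/s, so v(10) = 3 + (39) = 42 cm/s.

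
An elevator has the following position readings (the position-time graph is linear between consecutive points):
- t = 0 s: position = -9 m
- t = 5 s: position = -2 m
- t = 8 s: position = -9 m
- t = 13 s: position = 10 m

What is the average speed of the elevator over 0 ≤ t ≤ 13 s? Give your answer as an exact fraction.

Average speed = (total path length)/(elapsed time); on a piecewise-linear x-t graph the path length is Σ|Δx|.
0–5 s: |Δx| = |-2 − -9| = 7 m
5–8 s: |Δx| = |-9 − -2| = 7 m
8–13 s: |Δx| = |10 − -9| = 19 m
Total path = 33 m; average speed = 33/13 = 33/13 m/s.

33/13 m/s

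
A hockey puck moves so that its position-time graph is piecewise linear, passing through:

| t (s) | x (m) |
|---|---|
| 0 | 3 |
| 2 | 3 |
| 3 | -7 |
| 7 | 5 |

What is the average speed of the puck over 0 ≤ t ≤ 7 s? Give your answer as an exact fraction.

22/7 m/s

Average speed = (total path length)/(elapsed time); on a piecewise-linear x-t graph the path length is Σ|Δx|.
0–2 s: |Δx| = |3 − 3| = 0 m
2–3 s: |Δx| = |-7 − 3| = 10 m
3–7 s: |Δx| = |5 − -7| = 12 m
Total path = 22 m; average speed = 22/7 = 22/7 m/s.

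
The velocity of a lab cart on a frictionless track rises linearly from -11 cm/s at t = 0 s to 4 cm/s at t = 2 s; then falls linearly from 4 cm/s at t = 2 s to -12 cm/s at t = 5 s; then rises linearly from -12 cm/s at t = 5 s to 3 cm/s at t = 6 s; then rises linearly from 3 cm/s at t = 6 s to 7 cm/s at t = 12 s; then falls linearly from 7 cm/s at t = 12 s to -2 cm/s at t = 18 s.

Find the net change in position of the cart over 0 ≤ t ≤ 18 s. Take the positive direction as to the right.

21.5 cm

Net displacement equals the area under the velocity-time graph (areas below the axis count negative).
0–2 s: ½(-11 + 4)(2) = -7 cm
2–5 s: ½(4 + -12)(3) = -12 cm
5–6 s: ½(-12 + 3)(1) = -4.5 cm
6–12 s: ½(3 + 7)(6) = 30 cm
12–18 s: ½(7 + -2)(6) = 15 cm
Net displacement = 21.5 cm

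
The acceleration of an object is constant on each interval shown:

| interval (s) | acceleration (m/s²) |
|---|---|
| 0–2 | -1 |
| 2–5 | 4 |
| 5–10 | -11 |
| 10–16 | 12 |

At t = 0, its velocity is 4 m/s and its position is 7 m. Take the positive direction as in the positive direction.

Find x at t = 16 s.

-60.5 m

On each constant-a segment, Δv = aΔt and Δx = v₀Δt + ½aΔt²; chain segment to segment.
0–2 s: v starts 4 m/s; Δx = 4·2 + ½·-1·2² = 6 m; v ends 2 m/s.
2–5 s: v starts 2 m/s; Δx = 2·3 + ½·4·3² = 24 m; v ends 14 m/s.
5–10 s: v starts 14 m/s; Δx = 14·5 + ½·-11·5² = -67.5 m; v ends -41 m/s.
10–16 s: v starts -41 m/s; Δx = -41·6 + ½·12·6² = -30 m; v ends 31 m/s.
x(16) = 7 + Σ Δx = -60.5 m.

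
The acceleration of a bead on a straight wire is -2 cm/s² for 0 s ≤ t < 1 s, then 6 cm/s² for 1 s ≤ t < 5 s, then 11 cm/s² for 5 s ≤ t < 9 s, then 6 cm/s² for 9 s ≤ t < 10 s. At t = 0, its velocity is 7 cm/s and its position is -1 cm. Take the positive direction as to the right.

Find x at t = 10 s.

353 cm

On each constant-a segment, Δv = aΔt and Δx = v₀Δt + ½aΔt²; chain segment to segment.
0–1 s: v starts 7 cm/s; Δx = 7·1 + ½·-2·1² = 6 cm; v ends 5 cm/s.
1–5 s: v starts 5 cm/s; Δx = 5·4 + ½·6·4² = 68 cm; v ends 29 cm/s.
5–9 s: v starts 29 cm/s; Δx = 29·4 + ½·11·4² = 204 cm; v ends 73 cm/s.
9–10 s: v starts 73 cm/s; Δx = 73·1 + ½·6·1² = 76 cm; v ends 79 cm/s.
x(10) = -1 + Σ Δx = 353 cm.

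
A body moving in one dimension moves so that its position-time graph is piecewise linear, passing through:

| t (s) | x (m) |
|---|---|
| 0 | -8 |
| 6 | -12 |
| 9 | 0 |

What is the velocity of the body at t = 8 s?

Velocity is the slope of the x-t graph on 6–9 s: (0 − -12)/(9 − 6) = 4 m/s.

4 m/s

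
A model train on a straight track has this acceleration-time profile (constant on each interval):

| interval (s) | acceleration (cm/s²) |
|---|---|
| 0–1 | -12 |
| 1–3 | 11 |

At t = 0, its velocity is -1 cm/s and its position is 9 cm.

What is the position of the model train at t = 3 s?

-2 cm

On each constant-a segment, Δv = aΔt and Δx = v₀Δt + ½aΔt²; chain segment to segment.
0–1 s: v starts -1 cm/s; Δx = -1·1 + ½·-12·1² = -7 cm; v ends -13 cm/s.
1–3 s: v starts -13 cm/s; Δx = -13·2 + ½·11·2² = -4 cm; v ends 9 cm/s.
x(3) = 9 + Σ Δx = -2 cm.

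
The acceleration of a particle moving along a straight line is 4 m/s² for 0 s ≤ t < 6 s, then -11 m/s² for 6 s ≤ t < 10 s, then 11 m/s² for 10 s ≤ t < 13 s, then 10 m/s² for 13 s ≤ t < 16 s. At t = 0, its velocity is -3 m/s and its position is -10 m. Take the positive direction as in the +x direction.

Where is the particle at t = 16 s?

On each constant-a segment, Δv = aΔt and Δx = v₀Δt + ½aΔt²; chain segment to segment.
0–6 s: v starts -3 m/s; Δx = -3·6 + ½·4·6² = 54 m; v ends 21 m/s.
6–10 s: v starts 21 m/s; Δx = 21·4 + ½·-11·4² = -4 m; v ends -23 m/s.
10–13 s: v starts -23 m/s; Δx = -23·3 + ½·11·3² = -19.5 m; v ends 10 m/s.
13–16 s: v starts 10 m/s; Δx = 10·3 + ½·10·3² = 75 m; v ends 40 m/s.
x(16) = -10 + Σ Δx = 95.5 m.

95.5 m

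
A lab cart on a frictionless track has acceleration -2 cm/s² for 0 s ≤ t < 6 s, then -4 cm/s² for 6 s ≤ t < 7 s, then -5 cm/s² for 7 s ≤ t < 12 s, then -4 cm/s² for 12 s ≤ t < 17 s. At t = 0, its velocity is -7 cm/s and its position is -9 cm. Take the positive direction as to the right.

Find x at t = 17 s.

-575.5 cm

On each constant-a segment, Δv = aΔt and Δx = v₀Δt + ½aΔt²; chain segment to segment.
0–6 s: v starts -7 cm/s; Δx = -7·6 + ½·-2·6² = -78 cm; v ends -19 cm/s.
6–7 s: v starts -19 cm/s; Δx = -19·1 + ½·-4·1² = -21 cm; v ends -23 cm/s.
7–12 s: v starts -23 cm/s; Δx = -23·5 + ½·-5·5² = -177.5 cm; v ends -48 cm/s.
12–17 s: v starts -48 cm/s; Δx = -48·5 + ½·-4·5² = -290 cm; v ends -68 cm/s.
x(17) = -9 + Σ Δx = -575.5 cm.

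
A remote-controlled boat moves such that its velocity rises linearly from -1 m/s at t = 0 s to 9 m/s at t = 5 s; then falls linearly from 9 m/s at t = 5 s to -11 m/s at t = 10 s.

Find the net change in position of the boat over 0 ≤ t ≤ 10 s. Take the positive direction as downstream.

Net displacement equals the area under the velocity-time graph (areas below the axis count negative).
0–5 s: ½(-1 + 9)(5) = 20 m
5–10 s: ½(9 + -11)(5) = -5 m
Net displacement = 15 m

15 m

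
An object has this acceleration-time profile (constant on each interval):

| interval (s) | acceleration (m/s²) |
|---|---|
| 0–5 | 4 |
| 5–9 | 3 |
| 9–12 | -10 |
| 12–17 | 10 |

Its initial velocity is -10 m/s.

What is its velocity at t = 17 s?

42 m/s

Δv equals the area under the a-t graph; then v = v₀ + Δv.
0–5 s: 4 × 5 = 20 m/s
5–9 s: 3 × 4 = 12 m/s
9–12 s: -10 × 3 = -30 m/s
12–17 s: 10 × 5 = 50 m/s
Δv = 52 m/s, so v(17) = -10 + (52) = 42 m/s.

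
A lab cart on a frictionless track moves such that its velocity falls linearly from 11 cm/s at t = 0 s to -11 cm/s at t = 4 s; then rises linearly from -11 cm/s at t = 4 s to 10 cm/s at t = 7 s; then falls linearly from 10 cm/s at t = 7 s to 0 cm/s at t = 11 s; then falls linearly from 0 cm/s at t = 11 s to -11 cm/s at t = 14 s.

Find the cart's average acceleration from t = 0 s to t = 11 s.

-1 cm/s²

Average acceleration = Δv/Δt = (0 − 11)/(11 − 0) = -1 cm/s².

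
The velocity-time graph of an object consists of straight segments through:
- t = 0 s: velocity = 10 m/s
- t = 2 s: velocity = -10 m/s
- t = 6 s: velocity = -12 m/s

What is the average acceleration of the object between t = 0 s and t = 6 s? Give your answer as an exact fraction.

-11/3 m/s²

Average acceleration = Δv/Δt = (-12 − 10)/(6 − 0) = -11/3 m/s².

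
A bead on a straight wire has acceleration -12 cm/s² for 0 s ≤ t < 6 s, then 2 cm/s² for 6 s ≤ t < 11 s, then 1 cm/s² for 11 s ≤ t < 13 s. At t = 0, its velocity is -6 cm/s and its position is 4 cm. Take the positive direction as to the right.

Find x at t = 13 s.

-747 cm

On each constant-a segment, Δv = aΔt and Δx = v₀Δt + ½aΔt²; chain segment to segment.
0–6 s: v starts -6 cm/s; Δx = -6·6 + ½·-12·6² = -252 cm; v ends -78 cm/s.
6–11 s: v starts -78 cm/s; Δx = -78·5 + ½·2·5² = -365 cm; v ends -68 cm/s.
11–13 s: v starts -68 cm/s; Δx = -68·2 + ½·1·2² = -134 cm; v ends -66 cm/s.
x(13) = 4 + Σ Δx = -747 cm.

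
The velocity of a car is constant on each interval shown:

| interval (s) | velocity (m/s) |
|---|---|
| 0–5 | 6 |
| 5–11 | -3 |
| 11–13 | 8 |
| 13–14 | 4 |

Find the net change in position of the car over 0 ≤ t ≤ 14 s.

Displacement is the signed area under the v-t curve.
0–5 s: 6 × 5 = 30 m
5–11 s: -3 × 6 = -18 m
11–13 s: 8 × 2 = 16 m
13–14 s: 4 × 1 = 4 m
Net displacement = 32 m

32 m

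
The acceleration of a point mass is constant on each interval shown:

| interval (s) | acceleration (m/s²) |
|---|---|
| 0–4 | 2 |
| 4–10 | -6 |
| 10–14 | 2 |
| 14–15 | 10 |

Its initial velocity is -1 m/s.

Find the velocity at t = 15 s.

Δv equals the area under the a-t graph; then v = v₀ + Δv.
0–4 s: 2 × 4 = 8 m/s
4–10 s: -6 × 6 = -36 m/s
10–14 s: 2 × 4 = 8 m/s
14–15 s: 10 × 1 = 10 m/s
Δv = -10 m/s, so v(15) = -1 + (-10) = -11 m/s.

-11 m/s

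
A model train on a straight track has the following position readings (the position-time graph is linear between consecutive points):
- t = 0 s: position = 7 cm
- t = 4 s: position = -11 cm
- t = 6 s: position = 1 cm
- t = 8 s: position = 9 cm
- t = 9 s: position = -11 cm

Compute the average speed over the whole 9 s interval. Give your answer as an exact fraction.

Average speed = (total path length)/(elapsed time); on a piecewise-linear x-t graph the path length is Σ|Δx|.
0–4 s: |Δx| = |-11 − 7| = 18 cm
4–6 s: |Δx| = |1 − -11| = 12 cm
6–8 s: |Δx| = |9 − 1| = 8 cm
8–9 s: |Δx| = |-11 − 9| = 20 cm
Total path = 58 cm; average speed = 58/9 = 58/9 cm/s.

58/9 cm/s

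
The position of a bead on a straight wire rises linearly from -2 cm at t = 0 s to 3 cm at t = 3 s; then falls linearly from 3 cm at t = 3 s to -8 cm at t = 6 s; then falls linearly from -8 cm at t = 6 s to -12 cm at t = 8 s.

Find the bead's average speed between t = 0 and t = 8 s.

2.5 cm/s

Average speed = (total path length)/(elapsed time); on a piecewise-linear x-t graph the path length is Σ|Δx|.
0–3 s: |Δx| = |3 − -2| = 5 cm
3–6 s: |Δx| = |-8 − 3| = 11 cm
6–8 s: |Δx| = |-12 − -8| = 4 cm
Total path = 20 cm; average speed = 20/8 = 2.5 cm/s.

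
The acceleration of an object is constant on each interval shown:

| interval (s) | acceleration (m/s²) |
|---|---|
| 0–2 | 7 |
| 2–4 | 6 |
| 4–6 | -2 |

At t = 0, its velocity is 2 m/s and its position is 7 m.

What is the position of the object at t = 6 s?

121 m

On each constant-a segment, Δv = aΔt and Δx = v₀Δt + ½aΔt²; chain segment to segment.
0–2 s: v starts 2 m/s; Δx = 2·2 + ½·7·2² = 18 m; v ends 16 m/s.
2–4 s: v starts 16 m/s; Δx = 16·2 + ½·6·2² = 44 m; v ends 28 m/s.
4–6 s: v starts 28 m/s; Δx = 28·2 + ½·-2·2² = 52 m; v ends 24 m/s.
x(6) = 7 + Σ Δx = 121 m.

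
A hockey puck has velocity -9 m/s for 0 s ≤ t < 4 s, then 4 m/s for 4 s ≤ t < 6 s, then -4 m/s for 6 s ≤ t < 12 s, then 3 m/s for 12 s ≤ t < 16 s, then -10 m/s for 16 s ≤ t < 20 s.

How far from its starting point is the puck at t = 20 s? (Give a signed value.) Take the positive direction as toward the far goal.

-80 m

Displacement is the signed area under the v-t curve.
0–4 s: -9 × 4 = -36 m
4–6 s: 4 × 2 = 8 m
6–12 s: -4 × 6 = -24 m
12–16 s: 3 × 4 = 12 m
16–20 s: -10 × 4 = -40 m
Net displacement = -80 m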